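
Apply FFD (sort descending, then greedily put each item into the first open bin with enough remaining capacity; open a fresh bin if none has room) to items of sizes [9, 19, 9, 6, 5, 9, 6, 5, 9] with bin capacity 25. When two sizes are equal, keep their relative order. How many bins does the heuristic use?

Sorted descending: 19, 9, 9, 9, 9, 6, 6, 5, 5.
  19 → bin 1 (new)  [load 19/25]
  9 → bin 2 (new)  [load 9/25]
  9 → bin 2  [load 18/25]
  9 → bin 3 (new)  [load 9/25]
  9 → bin 3  [load 18/25]
  6 → bin 1  [load 25/25]
  6 → bin 2  [load 24/25]
  5 → bin 3  [load 23/25]
  5 → bin 4 (new)  [load 5/25]
4 bins opened.

4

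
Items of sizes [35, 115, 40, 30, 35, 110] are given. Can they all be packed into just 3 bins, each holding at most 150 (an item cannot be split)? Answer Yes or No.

Yes

A valid assignment using 3 bins:
  bin 1: 115 + 35 = 150
  bin 2: 110 + 40 = 150
  bin 3: 35 + 30 = 65
Every load is within 150, so 3 bins suffice.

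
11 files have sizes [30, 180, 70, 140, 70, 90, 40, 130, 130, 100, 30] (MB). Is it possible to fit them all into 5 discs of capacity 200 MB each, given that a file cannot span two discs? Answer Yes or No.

No

Total = 1010 MB; ⌈1010/200⌉ = 6.
At least 6 discs are required, but only 5 are allowed.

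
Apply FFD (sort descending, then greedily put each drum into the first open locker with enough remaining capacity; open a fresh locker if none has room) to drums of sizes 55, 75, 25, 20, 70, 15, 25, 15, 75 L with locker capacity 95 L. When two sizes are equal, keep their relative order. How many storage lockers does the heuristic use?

4

Sorted descending: 75, 75, 70, 55, 25, 25, 20, 15, 15.
  75 → locker 1 (new)  [load 75/95]
  75 → locker 2 (new)  [load 75/95]
  70 → locker 3 (new)  [load 70/95]
  55 → locker 4 (new)  [load 55/95]
  25 → locker 3  [load 95/95]
  25 → locker 4  [load 80/95]
  20 → locker 1  [load 95/95]
  15 → locker 2  [load 90/95]
  15 → locker 4  [load 95/95]
4 storage lockers opened.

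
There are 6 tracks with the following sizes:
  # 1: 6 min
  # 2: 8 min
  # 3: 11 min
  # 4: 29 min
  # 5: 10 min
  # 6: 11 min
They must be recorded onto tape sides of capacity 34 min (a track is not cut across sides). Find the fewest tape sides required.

Total = 29 + 11 + 11 + 10 + 8 + 6 = 75 min.
Lower bound: ⌈75/34⌉ = 3 tape sides.
A packing using 3 tape sides:
  side 1: 29 = 29
  side 2: 11 + 11 + 10 = 32
  side 3: 8 + 6 = 14
This matches the lower bound, so 3 is optimal.

3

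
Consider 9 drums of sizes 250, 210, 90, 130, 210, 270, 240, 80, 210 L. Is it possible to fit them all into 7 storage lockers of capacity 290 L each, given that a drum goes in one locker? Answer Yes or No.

A valid assignment using 7 storage lockers:
  locker 1: 270 = 270
  locker 2: 250 = 250
  locker 3: 240 = 240
  locker 4: 210 + 80 = 290
  locker 5: 210 = 210
  locker 6: 210 = 210
  locker 7: 130 + 90 = 220
Every load is within 290 L, so 7 storage lockers suffice.

Yes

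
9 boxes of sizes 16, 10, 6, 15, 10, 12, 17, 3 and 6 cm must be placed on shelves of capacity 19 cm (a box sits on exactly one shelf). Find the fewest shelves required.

6

Total = 17 + 16 + 15 + 12 + 10 + 10 + 6 + 6 + 3 = 95 cm.
Lower bound: ⌈95/19⌉ = 5 shelves.
Also, 6 boxes each exceed 19/2 cm, and no two of those can share a shelf, so at least 6 shelves are needed.
A packing using 6 shelves:
  shelf 1: 17 = 17
  shelf 2: 16 + 3 = 19
  shelf 3: 15 = 15
  shelf 4: 12 + 6 = 18
  shelf 5: 10 + 6 = 16
  shelf 6: 10 = 10
This matches the lower bound, so 6 is optimal.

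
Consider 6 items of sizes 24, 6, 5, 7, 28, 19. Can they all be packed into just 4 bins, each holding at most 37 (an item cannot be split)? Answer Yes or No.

A valid assignment using 3 bins:
  bin 1: 28 + 7 = 35
  bin 2: 24 + 6 + 5 = 35
  bin 3: 19 = 19
That uses only 3 ≤ 4, so 4 bins are enough.

Yes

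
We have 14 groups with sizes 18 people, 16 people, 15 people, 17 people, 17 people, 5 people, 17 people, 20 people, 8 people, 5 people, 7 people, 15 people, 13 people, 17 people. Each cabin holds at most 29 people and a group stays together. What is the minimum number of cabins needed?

9

Total = 20 + 18 + 17 + 17 + 17 + 17 + 16 + 15 + 15 + 13 + 8 + 7 + 5 + 5 = 190 people.
Lower bound: ⌈190/29⌉ = 7 cabins.
Also, 9 groups each exceed 29/2 people, and no two of those can share a cabin, so at least 9 cabins are needed.
A packing using 9 cabins:
  cabin 1: 20 + 8 = 28
  cabin 2: 18 + 7 = 25
  cabin 3: 17 + 5 + 5 = 27
  cabin 4: 17 = 17
  cabin 5: 17 = 17
  cabin 6: 17 = 17
  cabin 7: 16 + 13 = 29
  cabin 8: 15 = 15
  cabin 9: 15 = 15
This matches the lower bound, so 9 is optimal.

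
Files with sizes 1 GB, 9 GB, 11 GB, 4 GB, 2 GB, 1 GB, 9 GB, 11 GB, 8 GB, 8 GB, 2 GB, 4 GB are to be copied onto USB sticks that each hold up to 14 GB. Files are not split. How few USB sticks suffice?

Total = 11 + 11 + 9 + 9 + 8 + 8 + 4 + 4 + 2 + 2 + 1 + 1 = 70 GB.
Lower bound: ⌈70/14⌉ = 5 USB sticks.
Also, 6 files each exceed 7 GB, and no two of those can share a USB stick, so at least 6 USB sticks are needed.
A packing using 6 USB sticks:
  USB stick 1: 11 + 2 + 1 = 14
  USB stick 2: 11 + 2 + 1 = 14
  USB stick 3: 9 + 4 = 13
  USB stick 4: 9 + 4 = 13
  USB stick 5: 8 = 8
  USB stick 6: 8 = 8
This matches the lower bound, so 6 is optimal.

6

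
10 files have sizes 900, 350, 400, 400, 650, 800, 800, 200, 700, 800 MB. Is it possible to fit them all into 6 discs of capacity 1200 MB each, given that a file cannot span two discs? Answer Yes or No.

A valid assignment using 6 discs:
  disc 1: 900 + 200 = 1100
  disc 2: 800 + 400 = 1200
  disc 3: 800 + 400 = 1200
  disc 4: 800 + 350 = 1150
  disc 5: 700 = 700
  disc 6: 650 = 650
Every load is within 1200 MB, so 6 discs suffice.

Yes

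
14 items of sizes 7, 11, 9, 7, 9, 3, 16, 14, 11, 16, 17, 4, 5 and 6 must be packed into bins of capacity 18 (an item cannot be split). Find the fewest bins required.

Total = 17 + 16 + 16 + 14 + 11 + 11 + 9 + 9 + 7 + 7 + 6 + 5 + 4 + 3 = 135.
Lower bound: ⌈135/18⌉ = 8 bins.
A packing using 8 bins:
  bin 1: 17 = 17
  bin 2: 16 = 16
  bin 3: 16 = 16
  bin 4: 14 + 4 = 18
  bin 5: 11 + 7 = 18
  bin 6: 11 + 7 = 18
  bin 7: 9 + 9 = 18
  bin 8: 6 + 5 + 3 = 14
This matches the lower bound, so 8 is optimal.

8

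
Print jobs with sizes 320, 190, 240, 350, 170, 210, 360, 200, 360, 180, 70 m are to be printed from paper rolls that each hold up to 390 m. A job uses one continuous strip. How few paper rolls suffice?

8

Total = 360 + 360 + 350 + 320 + 240 + 210 + 200 + 190 + 180 + 170 + 70 = 2650 m.
Lower bound: ⌈2650/390⌉ = 7 paper rolls.
A packing using 8 paper rolls:
  roll 1: 360 = 360
  roll 2: 360 = 360
  roll 3: 350 = 350
  roll 4: 320 + 70 = 390
  roll 5: 240 = 240
  roll 6: 210 + 180 = 390
  roll 7: 200 + 190 = 390
  roll 8: 170 = 170
No arrangement into 7 paper rolls stays within capacity, so 8 is optimal.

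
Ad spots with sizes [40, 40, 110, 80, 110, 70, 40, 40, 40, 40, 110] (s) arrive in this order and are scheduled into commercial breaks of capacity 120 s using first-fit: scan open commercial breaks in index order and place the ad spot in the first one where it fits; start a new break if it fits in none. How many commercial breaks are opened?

  40 → break 1 (new)  [load 40/120]
  40 → break 1  [load 80/120]
  110 → break 2 (new)  [load 110/120]
  80 → break 3 (new)  [load 80/120]
  110 → break 4 (new)  [load 110/120]
  70 → break 5 (new)  [load 70/120]
  40 → break 1  [load 120/120]
  40 → break 3  [load 120/120]
  40 → break 5  [load 110/120]
  40 → break 6 (new)  [load 40/120]
  110 → break 7 (new)  [load 110/120]
7 commercial breaks opened.

7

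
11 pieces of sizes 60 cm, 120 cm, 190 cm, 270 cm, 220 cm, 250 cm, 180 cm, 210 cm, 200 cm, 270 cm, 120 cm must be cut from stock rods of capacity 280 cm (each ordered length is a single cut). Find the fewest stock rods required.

9

Total = 270 + 270 + 250 + 220 + 210 + 200 + 190 + 180 + 120 + 120 + 60 = 2090 cm.
Lower bound: ⌈2090/280⌉ = 8 stock rods.
A packing using 9 stock rods:
  stock rod 1: 270 = 270
  stock rod 2: 270 = 270
  stock rod 3: 250 = 250
  stock rod 4: 220 + 60 = 280
  stock rod 5: 210 = 210
  stock rod 6: 200 = 200
  stock rod 7: 190 = 190
  stock rod 8: 180 = 180
  stock rod 9: 120 + 120 = 240
No arrangement into 8 stock rods stays within capacity, so 9 is optimal.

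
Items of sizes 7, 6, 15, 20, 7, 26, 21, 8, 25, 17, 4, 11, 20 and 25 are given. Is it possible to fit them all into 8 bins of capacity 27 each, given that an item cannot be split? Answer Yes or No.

No

Total = 212; ⌈212/27⌉ = 8.
The bound of 8 does not rule out 8, but exhaustive search shows no assignment into 8 bins of capacity 27 exists — the minimum is 9.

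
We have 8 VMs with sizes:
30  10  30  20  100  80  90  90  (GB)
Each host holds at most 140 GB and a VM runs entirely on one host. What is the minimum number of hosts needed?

Total = 100 + 90 + 90 + 80 + 30 + 30 + 20 + 10 = 450 GB.
Lower bound: ⌈450/140⌉ = 4 hosts.
A packing using 4 hosts:
  host 1: 100 + 30 + 10 = 140
  host 2: 90 + 30 + 20 = 140
  host 3: 90 = 90
  host 4: 80 = 80
This matches the lower bound, so 4 is optimal.

4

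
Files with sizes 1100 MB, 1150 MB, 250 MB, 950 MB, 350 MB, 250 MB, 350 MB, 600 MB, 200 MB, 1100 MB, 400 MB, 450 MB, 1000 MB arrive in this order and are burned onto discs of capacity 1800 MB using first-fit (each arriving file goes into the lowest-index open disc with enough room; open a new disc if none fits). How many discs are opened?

  1100 → disc 1 (new)  [load 1100/1800]
  1150 → disc 2 (new)  [load 1150/1800]
  250 → disc 1  [load 1350/1800]
  950 → disc 3 (new)  [load 950/1800]
  350 → disc 1  [load 1700/1800]
  250 → disc 2  [load 1400/1800]
  350 → disc 2  [load 1750/1800]
  600 → disc 3  [load 1550/1800]
  200 → disc 3  [load 1750/1800]
  1100 → disc 4 (new)  [load 1100/1800]
  400 → disc 4  [load 1500/1800]
  450 → disc 5 (new)  [load 450/1800]
  1000 → disc 5  [load 1450/1800]
5 discs opened.

5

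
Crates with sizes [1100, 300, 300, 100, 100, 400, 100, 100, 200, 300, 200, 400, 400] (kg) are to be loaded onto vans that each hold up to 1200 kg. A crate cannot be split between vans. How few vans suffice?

Total = 1100 + 400 + 400 + 400 + 300 + 300 + 300 + 200 + 200 + 100 + 100 + 100 + 100 = 4000 kg.
Lower bound: ⌈4000/1200⌉ = 4 vans.
A packing using 4 vans:
  van 1: 1100 + 100 = 1200
  van 2: 400 + 400 + 400 = 1200
  van 3: 300 + 300 + 300 + 200 + 100 = 1200
  van 4: 200 + 100 + 100 = 400
This matches the lower bound, so 4 is optimal.

4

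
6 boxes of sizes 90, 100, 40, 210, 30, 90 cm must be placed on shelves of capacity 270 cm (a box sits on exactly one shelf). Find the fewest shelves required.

3

Total = 210 + 100 + 90 + 90 + 40 + 30 = 560 cm.
Lower bound: ⌈560/270⌉ = 3 shelves.
A packing using 3 shelves:
  shelf 1: 210 + 40 = 250
  shelf 2: 100 + 90 + 30 = 220
  shelf 3: 90 = 90
This matches the lower bound, so 3 is optimal.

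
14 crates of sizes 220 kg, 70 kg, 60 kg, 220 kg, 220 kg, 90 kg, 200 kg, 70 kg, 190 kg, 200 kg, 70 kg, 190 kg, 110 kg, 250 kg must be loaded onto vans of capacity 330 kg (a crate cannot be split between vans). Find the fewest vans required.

Total = 250 + 220 + 220 + 220 + 200 + 200 + 190 + 190 + 110 + 90 + 70 + 70 + 70 + 60 = 2160 kg.
Lower bound: ⌈2160/330⌉ = 7 vans.
Also, 8 crates each exceed 165 kg, and no two of those can share a van, so at least 8 vans are needed.
A packing using 8 vans:
  van 1: 250 + 70 = 320
  van 2: 220 + 110 = 330
  van 3: 220 + 90 = 310
  van 4: 220 + 70 = 290
  van 5: 200 + 70 + 60 = 330
  van 6: 200 = 200
  van 7: 190 = 190
  van 8: 190 = 190
This matches the lower bound, so 8 is optimal.

8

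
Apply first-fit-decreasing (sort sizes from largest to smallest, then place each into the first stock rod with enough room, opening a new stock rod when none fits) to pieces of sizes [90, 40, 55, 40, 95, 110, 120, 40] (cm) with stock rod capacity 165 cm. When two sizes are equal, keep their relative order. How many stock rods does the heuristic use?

4

Sorted descending: 120, 110, 95, 90, 55, 40, 40, 40.
  120 → stock rod 1 (new)  [load 120/165]
  110 → stock rod 2 (new)  [load 110/165]
  95 → stock rod 3 (new)  [load 95/165]
  90 → stock rod 4 (new)  [load 90/165]
  55 → stock rod 2  [load 165/165]
  40 → stock rod 1  [load 160/165]
  40 → stock rod 3  [load 135/165]
  40 → stock rod 4  [load 130/165]
4 stock rods opened.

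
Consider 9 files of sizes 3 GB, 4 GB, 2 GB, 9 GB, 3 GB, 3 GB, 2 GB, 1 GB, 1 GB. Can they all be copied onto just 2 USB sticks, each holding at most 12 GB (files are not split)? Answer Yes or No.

Total = 28 GB; ⌈28/12⌉ = 3.
At least 3 USB sticks are required, but only 2 are allowed.

No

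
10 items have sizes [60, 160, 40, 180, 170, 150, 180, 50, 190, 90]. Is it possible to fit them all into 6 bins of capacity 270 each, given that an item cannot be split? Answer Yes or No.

A valid assignment using 6 bins:
  bin 1: 190 + 60 = 250
  bin 2: 180 + 90 = 270
  bin 3: 180 + 50 + 40 = 270
  bin 4: 170 = 170
  bin 5: 160 = 160
  bin 6: 150 = 150
Every load is within 270, so 6 bins suffice.

Yes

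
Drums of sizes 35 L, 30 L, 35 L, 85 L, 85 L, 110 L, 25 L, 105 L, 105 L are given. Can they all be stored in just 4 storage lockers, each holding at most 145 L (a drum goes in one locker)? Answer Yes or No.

No

Total = 615 L; ⌈615/145⌉ = 5.
At least 5 storage lockers are required, but only 4 are allowed.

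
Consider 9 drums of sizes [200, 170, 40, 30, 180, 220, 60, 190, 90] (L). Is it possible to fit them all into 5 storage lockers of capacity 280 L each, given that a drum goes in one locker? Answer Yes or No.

A valid assignment using 5 storage lockers:
  locker 1: 220 + 60 = 280
  locker 2: 200 + 40 + 30 = 270
  locker 3: 190 + 90 = 280
  locker 4: 180 = 180
  locker 5: 170 = 170
Every load is within 280 L, so 5 storage lockers suffice.

Yes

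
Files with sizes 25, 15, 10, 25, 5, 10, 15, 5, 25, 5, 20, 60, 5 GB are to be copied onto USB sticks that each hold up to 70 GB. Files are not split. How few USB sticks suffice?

4

Total = 60 + 25 + 25 + 25 + 20 + 15 + 15 + 10 + 10 + 5 + 5 + 5 + 5 = 225 GB.
Lower bound: ⌈225/70⌉ = 4 USB sticks.
A packing using 4 USB sticks:
  USB stick 1: 60 + 10 = 70
  USB stick 2: 25 + 25 + 20 = 70
  USB stick 3: 25 + 15 + 15 + 10 + 5 = 70
  USB stick 4: 5 + 5 + 5 = 15
This matches the lower bound, so 4 is optimal.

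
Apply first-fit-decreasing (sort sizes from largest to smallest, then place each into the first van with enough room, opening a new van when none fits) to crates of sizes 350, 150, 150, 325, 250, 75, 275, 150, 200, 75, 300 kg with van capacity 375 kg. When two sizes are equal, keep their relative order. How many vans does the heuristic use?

7

Sorted descending: 350, 325, 300, 275, 250, 200, 150, 150, 150, 75, 75.
  350 → van 1 (new)  [load 350/375]
  325 → van 2 (new)  [load 325/375]
  300 → van 3 (new)  [load 300/375]
  275 → van 4 (new)  [load 275/375]
  250 → van 5 (new)  [load 250/375]
  200 → van 6 (new)  [load 200/375]
  150 → van 6  [load 350/375]
  150 → van 7 (new)  [load 150/375]
  150 → van 7  [load 300/375]
  75 → van 3  [load 375/375]
  75 → van 4  [load 350/375]
7 vans opened.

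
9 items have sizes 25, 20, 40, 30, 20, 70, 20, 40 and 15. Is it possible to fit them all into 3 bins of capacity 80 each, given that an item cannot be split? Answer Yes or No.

Total = 280; ⌈280/80⌉ = 4.
At least 4 bins are required, but only 3 are allowed.

No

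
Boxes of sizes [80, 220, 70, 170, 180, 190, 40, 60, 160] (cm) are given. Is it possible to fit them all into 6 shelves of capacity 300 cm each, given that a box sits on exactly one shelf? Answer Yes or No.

A valid assignment using 5 shelves:
  shelf 1: 220 + 80 = 300
  shelf 2: 190 + 70 + 40 = 300
  shelf 3: 180 + 60 = 240
  shelf 4: 170 = 170
  shelf 5: 160 = 160
That uses only 5 ≤ 6, so 6 shelves are enough.

Yes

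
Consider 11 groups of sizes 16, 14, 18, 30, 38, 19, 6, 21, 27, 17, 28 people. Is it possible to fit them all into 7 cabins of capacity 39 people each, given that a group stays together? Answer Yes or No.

A valid assignment using 7 cabins:
  cabin 1: 38 = 38
  cabin 2: 30 + 6 = 36
  cabin 3: 28 = 28
  cabin 4: 27 = 27
  cabin 5: 21 + 18 = 39
  cabin 6: 19 + 17 = 36
  cabin 7: 16 + 14 = 30
Every load is within 39 people, so 7 cabins suffice.

Yes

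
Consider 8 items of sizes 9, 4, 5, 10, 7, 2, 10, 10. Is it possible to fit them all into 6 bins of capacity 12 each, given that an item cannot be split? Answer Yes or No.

A valid assignment using 6 bins:
  bin 1: 10 + 2 = 12
  bin 2: 10 = 10
  bin 3: 10 = 10
  bin 4: 9 = 9
  bin 5: 7 + 5 = 12
  bin 6: 4 = 4
Every load is within 12, so 6 bins suffice.

Yes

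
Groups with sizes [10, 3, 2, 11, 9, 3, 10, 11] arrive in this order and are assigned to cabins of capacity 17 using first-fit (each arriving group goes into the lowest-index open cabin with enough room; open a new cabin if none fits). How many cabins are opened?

5

  10 → cabin 1 (new)  [load 10/17]
  3 → cabin 1  [load 13/17]
  2 → cabin 1  [load 15/17]
  11 → cabin 2 (new)  [load 11/17]
  9 → cabin 3 (new)  [load 9/17]
  3 → cabin 2  [load 14/17]
  10 → cabin 4 (new)  [load 10/17]
  11 → cabin 5 (new)  [load 11/17]
5 cabins opened.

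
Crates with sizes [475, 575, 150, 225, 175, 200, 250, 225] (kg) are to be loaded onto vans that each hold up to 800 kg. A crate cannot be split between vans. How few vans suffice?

3

Total = 575 + 475 + 250 + 225 + 225 + 200 + 175 + 150 = 2275 kg.
Lower bound: ⌈2275/800⌉ = 3 vans.
A packing using 3 vans:
  van 1: 575 + 225 = 800
  van 2: 475 + 250 = 725
  van 3: 225 + 200 + 175 + 150 = 750
This matches the lower bound, so 3 is optimal.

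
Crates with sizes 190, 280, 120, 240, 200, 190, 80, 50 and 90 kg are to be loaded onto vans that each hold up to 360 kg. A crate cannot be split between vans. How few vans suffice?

5

Total = 280 + 240 + 200 + 190 + 190 + 120 + 90 + 80 + 50 = 1440 kg.
Lower bound: ⌈1440/360⌉ = 4 vans.
Also, 5 crates each exceed 180 kg, and no two of those can share a van, so at least 5 vans are needed.
A packing using 5 vans:
  van 1: 280 + 80 = 360
  van 2: 240 + 120 = 360
  van 3: 200 + 90 + 50 = 340
  van 4: 190 = 190
  van 5: 190 = 190
This matches the lower bound, so 5 is optimal.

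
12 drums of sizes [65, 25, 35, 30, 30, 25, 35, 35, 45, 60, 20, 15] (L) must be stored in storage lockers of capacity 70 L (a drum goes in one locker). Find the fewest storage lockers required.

7

Total = 65 + 60 + 45 + 35 + 35 + 35 + 30 + 30 + 25 + 25 + 20 + 15 = 420 L.
Lower bound: ⌈420/70⌉ = 6 storage lockers.
A packing using 7 storage lockers:
  locker 1: 65 = 65
  locker 2: 60 = 60
  locker 3: 45 + 25 = 70
  locker 4: 35 + 35 = 70
  locker 5: 35 + 30 = 65
  locker 6: 30 + 25 + 15 = 70
  locker 7: 20 = 20
No arrangement into 6 storage lockers stays within capacity, so 7 is optimal.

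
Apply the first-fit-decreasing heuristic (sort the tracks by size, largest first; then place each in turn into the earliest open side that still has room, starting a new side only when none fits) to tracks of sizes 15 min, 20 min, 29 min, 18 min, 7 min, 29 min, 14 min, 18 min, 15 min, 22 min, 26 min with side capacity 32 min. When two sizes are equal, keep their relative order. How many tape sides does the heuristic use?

Sorted descending: 29, 29, 26, 22, 20, 18, 18, 15, 15, 14, 7.
  29 → side 1 (new)  [load 29/32]
  29 → side 2 (new)  [load 29/32]
  26 → side 3 (new)  [load 26/32]
  22 → side 4 (new)  [load 22/32]
  20 → side 5 (new)  [load 20/32]
  18 → side 6 (new)  [load 18/32]
  18 → side 7 (new)  [load 18/32]
  15 → side 8 (new)  [load 15/32]
  15 → side 8  [load 30/32]
  14 → side 6  [load 32/32]
  7 → side 4  [load 29/32]
8 tape sides opened.

8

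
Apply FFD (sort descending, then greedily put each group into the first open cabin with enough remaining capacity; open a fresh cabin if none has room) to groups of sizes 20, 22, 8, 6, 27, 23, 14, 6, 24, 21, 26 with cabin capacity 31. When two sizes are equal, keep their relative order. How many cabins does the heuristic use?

8

Sorted descending: 27, 26, 24, 23, 22, 21, 20, 14, 8, 6, 6.
  27 → cabin 1 (new)  [load 27/31]
  26 → cabin 2 (new)  [load 26/31]
  24 → cabin 3 (new)  [load 24/31]
  23 → cabin 4 (new)  [load 23/31]
  22 → cabin 5 (new)  [load 22/31]
  21 → cabin 6 (new)  [load 21/31]
  20 → cabin 7 (new)  [load 20/31]
  14 → cabin 8 (new)  [load 14/31]
  8 → cabin 4  [load 31/31]
  6 → cabin 3  [load 30/31]
  6 → cabin 5  [load 28/31]
8 cabins opened.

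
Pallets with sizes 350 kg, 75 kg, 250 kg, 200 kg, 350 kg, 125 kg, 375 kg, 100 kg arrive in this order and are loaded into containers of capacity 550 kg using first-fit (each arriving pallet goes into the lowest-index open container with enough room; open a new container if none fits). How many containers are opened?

  350 → container 1 (new)  [load 350/550]
  75 → container 1  [load 425/550]
  250 → container 2 (new)  [load 250/550]
  200 → container 2  [load 450/550]
  350 → container 3 (new)  [load 350/550]
  125 → container 1  [load 550/550]
  375 → container 4 (new)  [load 375/550]
  100 → container 2  [load 550/550]
4 containers opened.

4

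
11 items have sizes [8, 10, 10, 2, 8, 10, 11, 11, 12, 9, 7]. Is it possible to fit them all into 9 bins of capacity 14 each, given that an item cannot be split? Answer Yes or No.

No

Total = 98; ⌈98/14⌉ = 7.
9 items each exceed half the capacity and cannot share a bin, forcing at least 9 bins.
The bound of 9 does not rule out 9, but exhaustive search shows no assignment into 9 bins of capacity 14 exists — the minimum is 10.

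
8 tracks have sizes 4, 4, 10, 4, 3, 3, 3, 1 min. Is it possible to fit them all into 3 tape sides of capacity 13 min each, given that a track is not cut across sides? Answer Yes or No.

A valid assignment using 3 tape sides:
  side 1: 10 + 3 = 13
  side 2: 4 + 4 + 4 + 1 = 13
  side 3: 3 + 3 = 6
Every load is within 13 min, so 3 tape sides suffice.

Yes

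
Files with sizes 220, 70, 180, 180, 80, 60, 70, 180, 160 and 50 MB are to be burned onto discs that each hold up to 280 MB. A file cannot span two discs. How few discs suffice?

5

Total = 220 + 180 + 180 + 180 + 160 + 80 + 70 + 70 + 60 + 50 = 1250 MB.
Lower bound: ⌈1250/280⌉ = 5 discs.
A packing using 5 discs:
  disc 1: 220 + 60 = 280
  disc 2: 180 + 80 = 260
  disc 3: 180 + 70 = 250
  disc 4: 180 + 70 = 250
  disc 5: 160 + 50 = 210
This matches the lower bound, so 5 is optimal.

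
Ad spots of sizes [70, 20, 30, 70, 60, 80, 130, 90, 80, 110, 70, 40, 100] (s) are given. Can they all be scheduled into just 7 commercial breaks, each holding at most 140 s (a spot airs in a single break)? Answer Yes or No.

Total = 950 s; ⌈950/140⌉ = 7.
The bound of 7 does not rule out 7, but exhaustive search shows no assignment into 7 commercial breaks of capacity 140 s exists — the minimum is 8.

No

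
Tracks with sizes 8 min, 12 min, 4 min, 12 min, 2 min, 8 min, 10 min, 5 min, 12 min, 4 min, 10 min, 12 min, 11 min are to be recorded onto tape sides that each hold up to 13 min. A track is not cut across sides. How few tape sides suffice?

Total = 12 + 12 + 12 + 12 + 11 + 10 + 10 + 8 + 8 + 5 + 4 + 4 + 2 = 110 min.
Lower bound: ⌈110/13⌉ = 9 tape sides.
A packing using 10 tape sides:
  side 1: 12 = 12
  side 2: 12 = 12
  side 3: 12 = 12
  side 4: 12 = 12
  side 5: 11 + 2 = 13
  side 6: 10 = 10
  side 7: 10 = 10
  side 8: 8 + 5 = 13
  side 9: 8 + 4 = 12
  side 10: 4 = 4
No arrangement into 9 tape sides stays within capacity, so 10 is optimal.

10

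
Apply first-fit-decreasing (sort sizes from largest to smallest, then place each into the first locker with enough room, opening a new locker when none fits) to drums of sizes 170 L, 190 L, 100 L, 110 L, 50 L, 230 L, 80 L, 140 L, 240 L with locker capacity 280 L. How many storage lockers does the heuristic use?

5

Sorted descending: 240, 230, 190, 170, 140, 110, 100, 80, 50.
  240 → locker 1 (new)  [load 240/280]
  230 → locker 2 (new)  [load 230/280]
  190 → locker 3 (new)  [load 190/280]
  170 → locker 4 (new)  [load 170/280]
  140 → locker 5 (new)  [load 140/280]
  110 → locker 4  [load 280/280]
  100 → locker 5  [load 240/280]
  80 → locker 3  [load 270/280]
  50 → locker 2  [load 280/280]
5 storage lockers opened.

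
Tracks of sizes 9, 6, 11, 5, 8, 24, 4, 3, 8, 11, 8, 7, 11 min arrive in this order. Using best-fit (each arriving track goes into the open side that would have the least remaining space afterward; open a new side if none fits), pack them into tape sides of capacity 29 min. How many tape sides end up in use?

4

  9 → side 1 (new)  [load 9/29]
  6 → side 1  [load 15/29]
  11 → side 1  [load 26/29]
  5 → side 2 (new)  [load 5/29]
  8 → side 2  [load 13/29]
  24 → side 3 (new)  [load 24/29]
  4 → side 3  [load 28/29]
  3 → side 1  [load 29/29]
  8 → side 2  [load 21/29]
  11 → side 4 (new)  [load 11/29]
  8 → side 2  [load 29/29]
  7 → side 4  [load 18/29]
  11 → side 4  [load 29/29]
4 tape sides opened.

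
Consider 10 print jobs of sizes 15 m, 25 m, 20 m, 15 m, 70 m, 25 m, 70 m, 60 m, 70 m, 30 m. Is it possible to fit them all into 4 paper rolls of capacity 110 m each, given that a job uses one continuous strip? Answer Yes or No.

Yes

A valid assignment using 4 paper rolls:
  roll 1: 70 + 30 = 100
  roll 2: 70 + 25 + 15 = 110
  roll 3: 70 + 25 + 15 = 110
  roll 4: 60 + 20 = 80
Every load is within 110 m, so 4 paper rolls suffice.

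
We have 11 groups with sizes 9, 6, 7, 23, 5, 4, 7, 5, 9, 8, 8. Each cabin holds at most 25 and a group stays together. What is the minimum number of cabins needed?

Total = 23 + 9 + 9 + 8 + 8 + 7 + 7 + 6 + 5 + 5 + 4 = 91.
Lower bound: ⌈91/25⌉ = 4 cabins.
A packing using 4 cabins:
  cabin 1: 23 = 23
  cabin 2: 9 + 9 + 7 = 25
  cabin 3: 8 + 8 + 7 = 23
  cabin 4: 6 + 5 + 5 + 4 = 20
This matches the lower bound, so 4 is optimal.

4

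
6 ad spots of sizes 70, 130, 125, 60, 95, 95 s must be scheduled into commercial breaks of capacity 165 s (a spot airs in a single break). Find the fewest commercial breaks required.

Total = 130 + 125 + 95 + 95 + 70 + 60 = 575 s.
Lower bound: ⌈575/165⌉ = 4 commercial breaks.
A packing using 4 commercial breaks:
  break 1: 130 = 130
  break 2: 125 = 125
  break 3: 95 + 70 = 165
  break 4: 95 + 60 = 155
This matches the lower bound, so 4 is optimal.

4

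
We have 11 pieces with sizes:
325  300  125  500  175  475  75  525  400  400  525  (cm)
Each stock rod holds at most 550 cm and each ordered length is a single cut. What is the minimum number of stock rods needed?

Total = 525 + 525 + 500 + 475 + 400 + 400 + 325 + 300 + 175 + 125 + 75 = 3825 cm.
Lower bound: ⌈3825/550⌉ = 7 stock rods.
Also, 8 pieces each exceed 275 cm, and no two of those can share a stock rod, so at least 8 stock rods are needed.
A packing using 8 stock rods:
  stock rod 1: 525 = 525
  stock rod 2: 525 = 525
  stock rod 3: 500 = 500
  stock rod 4: 475 + 75 = 550
  stock rod 5: 400 + 125 = 525
  stock rod 6: 400 = 400
  stock rod 7: 325 + 175 = 500
  stock rod 8: 300 = 300
This matches the lower bound, so 8 is optimal.

8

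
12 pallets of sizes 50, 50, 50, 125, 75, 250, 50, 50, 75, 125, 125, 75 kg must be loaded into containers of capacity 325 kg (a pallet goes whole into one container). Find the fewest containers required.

Total = 250 + 125 + 125 + 125 + 75 + 75 + 75 + 50 + 50 + 50 + 50 + 50 = 1100 kg.
Lower bound: ⌈1100/325⌉ = 4 containers.
A packing using 4 containers:
  container 1: 250 + 75 = 325
  container 2: 125 + 125 + 75 = 325
  container 3: 125 + 75 + 50 + 50 = 300
  container 4: 50 + 50 + 50 = 150
This matches the lower bound, so 4 is optimal.

4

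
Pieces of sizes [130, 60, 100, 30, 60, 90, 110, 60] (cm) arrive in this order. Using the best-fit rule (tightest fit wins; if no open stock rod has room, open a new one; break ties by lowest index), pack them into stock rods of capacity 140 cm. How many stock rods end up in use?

  130 → stock rod 1 (new)  [load 130/140]
  60 → stock rod 2 (new)  [load 60/140]
  100 → stock rod 3 (new)  [load 100/140]
  30 → stock rod 3  [load 130/140]
  60 → stock rod 2  [load 120/140]
  90 → stock rod 4 (new)  [load 90/140]
  110 → stock rod 5 (new)  [load 110/140]
  60 → stock rod 6 (new)  [load 60/140]
6 stock rods opened.

6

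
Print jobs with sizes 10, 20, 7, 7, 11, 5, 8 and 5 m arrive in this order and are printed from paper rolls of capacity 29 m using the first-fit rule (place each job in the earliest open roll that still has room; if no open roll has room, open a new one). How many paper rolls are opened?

  10 → roll 1 (new)  [load 10/29]
  20 → roll 2 (new)  [load 20/29]
  7 → roll 1  [load 17/29]
  7 → roll 1  [load 24/29]
  11 → roll 3 (new)  [load 11/29]
  5 → roll 1  [load 29/29]
  8 → roll 2  [load 28/29]
  5 → roll 3  [load 16/29]
3 paper rolls opened.

3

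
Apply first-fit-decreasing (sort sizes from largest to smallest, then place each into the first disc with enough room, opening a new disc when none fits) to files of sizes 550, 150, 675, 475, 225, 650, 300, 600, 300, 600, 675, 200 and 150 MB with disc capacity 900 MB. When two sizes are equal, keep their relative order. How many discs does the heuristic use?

Sorted descending: 675, 675, 650, 600, 600, 550, 475, 300, 300, 225, 200, 150, 150.
  675 → disc 1 (new)  [load 675/900]
  675 → disc 2 (new)  [load 675/900]
  650 → disc 3 (new)  [load 650/900]
  600 → disc 4 (new)  [load 600/900]
  600 → disc 5 (new)  [load 600/900]
  550 → disc 6 (new)  [load 550/900]
  475 → disc 7 (new)  [load 475/900]
  300 → disc 4  [load 900/900]
  300 → disc 5  [load 900/900]
  225 → disc 1  [load 900/900]
  200 → disc 2  [load 875/900]
  150 → disc 3  [load 800/900]
  150 → disc 6  [load 700/900]
7 discs opened.

7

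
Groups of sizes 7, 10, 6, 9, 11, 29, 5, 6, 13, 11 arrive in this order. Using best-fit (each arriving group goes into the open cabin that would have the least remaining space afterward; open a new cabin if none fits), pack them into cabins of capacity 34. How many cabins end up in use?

  7 → cabin 1 (new)  [load 7/34]
  10 → cabin 1  [load 17/34]
  6 → cabin 1  [load 23/34]
  9 → cabin 1  [load 32/34]
  11 → cabin 2 (new)  [load 11/34]
  29 → cabin 3 (new)  [load 29/34]
  5 → cabin 3  [load 34/34]
  6 → cabin 2  [load 17/34]
  13 → cabin 2  [load 30/34]
  11 → cabin 4 (new)  [load 11/34]
4 cabins opened.

4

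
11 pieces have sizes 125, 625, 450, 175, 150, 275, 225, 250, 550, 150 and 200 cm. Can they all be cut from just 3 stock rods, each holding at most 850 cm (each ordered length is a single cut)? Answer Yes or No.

Total = 3175 cm; ⌈3175/850⌉ = 4.
At least 4 stock rods are required, but only 3 are allowed.

No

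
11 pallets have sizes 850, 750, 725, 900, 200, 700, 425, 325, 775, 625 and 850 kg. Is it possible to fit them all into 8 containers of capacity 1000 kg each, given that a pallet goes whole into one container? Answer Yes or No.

Total = 7125 kg; ⌈7125/1000⌉ = 8.
The bound of 8 does not rule out 8, but exhaustive search shows no assignment into 8 containers of capacity 1000 kg exists — the minimum is 9.

No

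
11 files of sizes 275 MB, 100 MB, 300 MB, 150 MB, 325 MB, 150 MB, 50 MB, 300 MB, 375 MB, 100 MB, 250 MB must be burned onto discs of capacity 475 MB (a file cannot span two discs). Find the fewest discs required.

6

Total = 375 + 325 + 300 + 300 + 275 + 250 + 150 + 150 + 100 + 100 + 50 = 2375 MB.
Lower bound: ⌈2375/475⌉ = 5 discs.
Also, 6 files each exceed 475/2 MB, and no two of those can share a disc, so at least 6 discs are needed.
A packing using 6 discs:
  disc 1: 375 + 100 = 475
  disc 2: 325 + 150 = 475
  disc 3: 300 + 150 = 450
  disc 4: 300 + 100 + 50 = 450
  disc 5: 275 = 275
  disc 6: 250 = 250
This matches the lower bound, so 6 is optimal.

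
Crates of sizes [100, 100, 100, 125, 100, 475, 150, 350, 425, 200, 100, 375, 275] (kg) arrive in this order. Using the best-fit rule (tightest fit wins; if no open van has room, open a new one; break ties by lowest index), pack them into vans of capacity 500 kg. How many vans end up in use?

  100 → van 1 (new)  [load 100/500]
  100 → van 1  [load 200/500]
  100 → van 1  [load 300/500]
  125 → van 1  [load 425/500]
  100 → van 2 (new)  [load 100/500]
  475 → van 3 (new)  [load 475/500]
  150 → van 2  [load 250/500]
  350 → van 4 (new)  [load 350/500]
  425 → van 5 (new)  [load 425/500]
  200 → van 2  [load 450/500]
  100 → van 4  [load 450/500]
  375 → van 6 (new)  [load 375/500]
  275 → van 7 (new)  [load 275/500]
7 vans opened.

7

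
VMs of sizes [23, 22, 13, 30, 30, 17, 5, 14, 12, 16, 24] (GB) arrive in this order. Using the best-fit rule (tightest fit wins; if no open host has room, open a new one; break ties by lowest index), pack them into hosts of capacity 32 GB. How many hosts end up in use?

8

  23 → host 1 (new)  [load 23/32]
  22 → host 2 (new)  [load 22/32]
  13 → host 3 (new)  [load 13/32]
  30 → host 4 (new)  [load 30/32]
  30 → host 5 (new)  [load 30/32]
  17 → host 3  [load 30/32]
  5 → host 1  [load 28/32]
  14 → host 6 (new)  [load 14/32]
  12 → host 6  [load 26/32]
  16 → host 7 (new)  [load 16/32]
  24 → host 8 (new)  [load 24/32]
8 hosts opened.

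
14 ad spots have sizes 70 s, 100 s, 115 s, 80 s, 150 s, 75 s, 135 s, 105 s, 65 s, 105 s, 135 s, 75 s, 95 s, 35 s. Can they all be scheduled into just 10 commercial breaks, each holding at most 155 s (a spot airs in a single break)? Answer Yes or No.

No

Total = 1340 s; ⌈1340/155⌉ = 9.
The bound of 9 does not rule out 10, but exhaustive search shows no assignment into 10 commercial breaks of capacity 155 s exists — the minimum is 11.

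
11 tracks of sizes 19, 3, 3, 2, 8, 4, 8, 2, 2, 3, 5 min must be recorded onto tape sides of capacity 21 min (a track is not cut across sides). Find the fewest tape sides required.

3

Total = 19 + 8 + 8 + 5 + 4 + 3 + 3 + 3 + 2 + 2 + 2 = 59 min.
Lower bound: ⌈59/21⌉ = 3 tape sides.
A packing using 3 tape sides:
  side 1: 19 + 2 = 21
  side 2: 8 + 8 + 5 = 21
  side 3: 4 + 3 + 3 + 3 + 2 + 2 = 17
This matches the lower bound, so 3 is optimal.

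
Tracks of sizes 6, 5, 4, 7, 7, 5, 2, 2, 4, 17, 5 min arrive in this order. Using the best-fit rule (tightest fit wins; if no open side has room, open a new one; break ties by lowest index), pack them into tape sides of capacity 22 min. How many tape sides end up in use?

3

  6 → side 1 (new)  [load 6/22]
  5 → side 1  [load 11/22]
  4 → side 1  [load 15/22]
  7 → side 1  [load 22/22]
  7 → side 2 (new)  [load 7/22]
  5 → side 2  [load 12/22]
  2 → side 2  [load 14/22]
  2 → side 2  [load 16/22]
  4 → side 2  [load 20/22]
  17 → side 3 (new)  [load 17/22]
  5 → side 3  [load 22/22]
3 tape sides opened.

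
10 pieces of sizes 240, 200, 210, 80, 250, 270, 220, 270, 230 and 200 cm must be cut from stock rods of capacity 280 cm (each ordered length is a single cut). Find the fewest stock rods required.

9

Total = 270 + 270 + 250 + 240 + 230 + 220 + 210 + 200 + 200 + 80 = 2170 cm.
Lower bound: ⌈2170/280⌉ = 8 stock rods.
Also, 9 pieces each exceed 140 cm, and no two of those can share a stock rod, so at least 9 stock rods are needed.
A packing using 9 stock rods:
  stock rod 1: 270 = 270
  stock rod 2: 270 = 270
  stock rod 3: 250 = 250
  stock rod 4: 240 = 240
  stock rod 5: 230 = 230
  stock rod 6: 220 = 220
  stock rod 7: 210 = 210
  stock rod 8: 200 + 80 = 280
  stock rod 9: 200 = 200
This matches the lower bound, so 9 is optimal.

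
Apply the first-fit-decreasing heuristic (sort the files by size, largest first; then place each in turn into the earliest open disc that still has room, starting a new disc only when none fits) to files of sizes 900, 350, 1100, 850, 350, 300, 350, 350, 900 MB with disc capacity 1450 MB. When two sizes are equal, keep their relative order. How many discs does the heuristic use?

Sorted descending: 1100, 900, 900, 850, 350, 350, 350, 350, 300.
  1100 → disc 1 (new)  [load 1100/1450]
  900 → disc 2 (new)  [load 900/1450]
  900 → disc 3 (new)  [load 900/1450]
  850 → disc 4 (new)  [load 850/1450]
  350 → disc 1  [load 1450/1450]
  350 → disc 2  [load 1250/1450]
  350 → disc 3  [load 1250/1450]
  350 → disc 4  [load 1200/1450]
  300 → disc 5 (new)  [load 300/1450]
5 discs opened.

5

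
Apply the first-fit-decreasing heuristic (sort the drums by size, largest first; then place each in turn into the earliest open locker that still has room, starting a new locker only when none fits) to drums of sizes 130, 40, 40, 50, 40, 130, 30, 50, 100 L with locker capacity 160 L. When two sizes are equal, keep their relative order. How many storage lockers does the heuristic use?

5

Sorted descending: 130, 130, 100, 50, 50, 40, 40, 40, 30.
  130 → locker 1 (new)  [load 130/160]
  130 → locker 2 (new)  [load 130/160]
  100 → locker 3 (new)  [load 100/160]
  50 → locker 3  [load 150/160]
  50 → locker 4 (new)  [load 50/160]
  40 → locker 4  [load 90/160]
  40 → locker 4  [load 130/160]
  40 → locker 5 (new)  [load 40/160]
  30 → locker 1  [load 160/160]
5 storage lockers opened.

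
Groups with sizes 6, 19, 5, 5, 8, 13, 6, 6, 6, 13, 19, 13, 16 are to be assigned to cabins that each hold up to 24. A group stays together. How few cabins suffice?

Total = 19 + 19 + 16 + 13 + 13 + 13 + 8 + 6 + 6 + 6 + 6 + 5 + 5 = 135.
Lower bound: ⌈135/24⌉ = 6 cabins.
A packing using 7 cabins:
  cabin 1: 19 + 5 = 24
  cabin 2: 19 + 5 = 24
  cabin 3: 16 + 8 = 24
  cabin 4: 13 + 6 = 19
  cabin 5: 13 + 6 = 19
  cabin 6: 13 + 6 = 19
  cabin 7: 6 = 6
No arrangement into 6 cabins stays within capacity, so 7 is optimal.

7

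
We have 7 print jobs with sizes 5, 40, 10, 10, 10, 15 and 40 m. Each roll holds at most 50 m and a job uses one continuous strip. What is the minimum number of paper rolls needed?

3

Total = 40 + 40 + 15 + 10 + 10 + 10 + 5 = 130 m.
Lower bound: ⌈130/50⌉ = 3 paper rolls.
A packing using 3 paper rolls:
  roll 1: 40 + 10 = 50
  roll 2: 40 + 10 = 50
  roll 3: 15 + 10 + 5 = 30
This matches the lower bound, so 3 is optimal.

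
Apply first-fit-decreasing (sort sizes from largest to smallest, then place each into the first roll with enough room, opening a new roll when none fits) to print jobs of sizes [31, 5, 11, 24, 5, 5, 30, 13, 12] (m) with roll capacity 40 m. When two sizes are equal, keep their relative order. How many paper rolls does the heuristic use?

4

Sorted descending: 31, 30, 24, 13, 12, 11, 5, 5, 5.
  31 → roll 1 (new)  [load 31/40]
  30 → roll 2 (new)  [load 30/40]
  24 → roll 3 (new)  [load 24/40]
  13 → roll 3  [load 37/40]
  12 → roll 4 (new)  [load 12/40]
  11 → roll 4  [load 23/40]
  5 → roll 1  [load 36/40]
  5 → roll 2  [load 35/40]
  5 → roll 2  [load 40/40]
4 paper rolls opened.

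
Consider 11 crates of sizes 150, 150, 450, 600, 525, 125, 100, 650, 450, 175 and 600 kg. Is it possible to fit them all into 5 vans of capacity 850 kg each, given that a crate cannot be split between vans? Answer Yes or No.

Total = 3975 kg; ⌈3975/850⌉ = 5.
6 crates each exceed half the capacity and cannot share a van, forcing at least 6 vans.
At least 6 vans are required, but only 5 are allowed.

No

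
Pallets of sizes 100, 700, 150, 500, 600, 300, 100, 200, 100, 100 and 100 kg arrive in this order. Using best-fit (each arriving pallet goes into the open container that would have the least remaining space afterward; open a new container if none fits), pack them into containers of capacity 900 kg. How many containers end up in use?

4

  100 → container 1 (new)  [load 100/900]
  700 → container 1  [load 800/900]
  150 → container 2 (new)  [load 150/900]
  500 → container 2  [load 650/900]
  600 → container 3 (new)  [load 600/900]
  300 → container 3  [load 900/900]
  100 → container 1  [load 900/900]
  200 → container 2  [load 850/900]
  100 → container 4 (new)  [load 100/900]
  100 → container 4  [load 200/900]
  100 → container 4  [load 300/900]
4 containers opened.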